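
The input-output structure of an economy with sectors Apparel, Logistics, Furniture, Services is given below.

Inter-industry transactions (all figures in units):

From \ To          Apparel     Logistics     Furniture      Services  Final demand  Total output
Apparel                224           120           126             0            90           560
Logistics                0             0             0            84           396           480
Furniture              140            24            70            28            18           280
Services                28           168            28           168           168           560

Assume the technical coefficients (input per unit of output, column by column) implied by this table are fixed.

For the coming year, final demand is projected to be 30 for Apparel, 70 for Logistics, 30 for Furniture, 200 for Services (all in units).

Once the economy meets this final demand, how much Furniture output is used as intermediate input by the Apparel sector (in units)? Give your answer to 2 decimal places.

z_FA = 52.97

Technical coefficients a_ij = z_ij / X_j:
  a_AA = 224/560 = 0.40, a_LA = 0/560 = 0.00, a_FA = 140/560 = 0.25, a_SA = 28/560 = 0.05
  a_AL = 120/480 = 0.25, a_LL = 0/480 = 0.00, a_FL = 24/480 = 0.05, a_SL = 168/480 = 0.35
  a_AF = 126/280 = 0.45, a_LF = 0/280 = 0.00, a_FF = 70/280 = 0.25, a_SF = 28/280 = 0.10
  a_AS = 0/560 = 0.00, a_LS = 84/560 = 0.15, a_FS = 28/560 = 0.05, a_SS = 168/560 = 0.30
I − A =
  [   0.60    -0.25    -0.45     0.00]
  [   0.00     1.00     0.00    -0.15]
  [  -0.25    -0.05     0.75    -0.05]
  [  -0.05    -0.35    -0.10     0.70]
Compute the cofactors C_ij = (−1)^(i+j)·(3×3 minor ij) of I−A; the adjugate is their transpose:
adj(I−A) = Cᵀ =
  [ 0.479875   0.153625   0.295125   0.054000]
  [ 0.009375   0.232125   0.012375   0.050625]
  [ 0.164750   0.075875   0.386625   0.043875]
  [ 0.062500   0.137875   0.082500   0.337500]
det(I−A) = Σ_j (I−A)_1j·C_1j = (0.60)(0.479875) + (-0.25)(0.009375) + (-0.45)(0.164750) + (0.00)(0.062500) = 0.21144375
(I − A)⁻¹ = adj(I−A) / det(I−A) ≈
  [   2.2695     0.7266     1.3958     0.2554]
  [   0.0443     1.0978     0.0585     0.2394]
  [   0.7792     0.3588     1.8285     0.2075]
  [   0.2956     0.6521     0.3902     1.5962]
First solve x = (I − A)⁻¹ d = adj(I−A)·d / det(I−A); in particular x_A = (0.479875·30 + 0.153625·70 + 0.295125·30 + 0.054000·200) / 0.21144375 = 44.80375 / 0.21144375 ≈ 211.8944.
Intermediate flow from F to A: z_FA = a_FA · x_A = 0.25 × 44.80375 / 0.21144375 = 11.2009375 / 0.21144375 ≈ 52.97.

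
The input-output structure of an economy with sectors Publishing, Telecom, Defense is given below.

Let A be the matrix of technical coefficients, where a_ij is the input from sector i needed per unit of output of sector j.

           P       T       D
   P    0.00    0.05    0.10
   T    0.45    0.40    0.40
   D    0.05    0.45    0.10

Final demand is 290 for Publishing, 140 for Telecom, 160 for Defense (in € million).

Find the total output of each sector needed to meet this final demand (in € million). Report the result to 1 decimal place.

x_P = 411.4, x_T = 1013.5, x_D = 707.4

I − A =
  [   1.00    -0.05    -0.10]
  [  -0.45     0.60    -0.40]
  [  -0.05    -0.45     0.90]
Cofactors of I−A, C_ij = (−1)^(i+j)·(minor ij) (rows/columns in the sector order above):
  C_11 = (0.60)(0.90) − (-0.40)(-0.45) = 0.3600
  C_12 = −[(-0.45)(0.90) − (-0.40)(-0.05)] = 0.4250
  C_13 = (-0.45)(-0.45) − (0.60)(-0.05) = 0.2325
  C_21 = −[(-0.05)(0.90) − (-0.10)(-0.45)] = 0.0900
  C_22 = (1.00)(0.90) − (-0.10)(-0.05) = 0.8950
  C_23 = −[(1.00)(-0.45) − (-0.05)(-0.05)] = 0.4525
  C_31 = (-0.05)(-0.40) − (-0.10)(0.60) = 0.0800
  C_32 = −[(1.00)(-0.40) − (-0.10)(-0.45)] = 0.4450
  C_33 = (1.00)(0.60) − (-0.05)(-0.45) = 0.5775
det(I−A) = Σ_j (I−A)_1j·C_1j = (1.00)(0.3600) + (-0.05)(0.4250) + (-0.10)(0.2325) = 0.3155
adj(I−A) = Cᵀ =
  [ 0.3600   0.0900   0.0800]
  [ 0.4250   0.8950   0.4450]
  [ 0.2325   0.4525   0.5775]
(I − A)⁻¹ = adj(I−A) / det(I−A) ≈
  [   1.1410     0.2853     0.2536]
  [   1.3471     2.8368     1.4105]
  [   0.7369     1.4342     1.8304]
x = (I − A)⁻¹ d = adj(I−A)·d / det(I−A), with det(I−A) = 0.3155:
  x_P = (0.3600·290 + 0.0900·140 + 0.0800·160) / 0.3155 = 129.80 / 0.3155 ≈ 411.4
  x_T = (0.4250·290 + 0.8950·140 + 0.4450·160) / 0.3155 = 319.75 / 0.3155 ≈ 1013.5
  x_D = (0.2325·290 + 0.4525·140 + 0.5775·160) / 0.3155 = 223.175 / 0.3155 ≈ 707.4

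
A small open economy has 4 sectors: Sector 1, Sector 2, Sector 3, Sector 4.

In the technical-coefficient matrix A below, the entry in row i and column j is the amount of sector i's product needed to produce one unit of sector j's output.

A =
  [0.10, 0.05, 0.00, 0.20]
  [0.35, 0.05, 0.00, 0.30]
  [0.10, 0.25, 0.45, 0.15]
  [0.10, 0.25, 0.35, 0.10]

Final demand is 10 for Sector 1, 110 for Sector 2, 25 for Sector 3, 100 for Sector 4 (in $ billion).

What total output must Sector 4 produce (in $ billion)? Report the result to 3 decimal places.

x_4 = 282.260

I − A =
  [   0.90    -0.05     0.00    -0.20]
  [  -0.35     0.95     0.00    -0.30]
  [  -0.10    -0.25     0.55    -0.15]
  [  -0.10    -0.25    -0.35     0.90]
Compute the cofactors C_ij = (−1)^(i+j)·(3×3 minor ij) of I−A; the adjugate is their transpose:
adj(I−A) = Cᵀ =
  [ 0.352875   0.067125   0.071750   0.112750]
  [ 0.181875   0.380250   0.119000   0.187000]
  [ 0.191625   0.241500   0.648250   0.231125]
  [ 0.164250   0.207000   0.293125   0.460625]
det(I−A) = Σ_j (I−A)_1j·C_1j = (0.90)(0.352875) + (-0.05)(0.181875) + (0.00)(0.191625) + (-0.20)(0.164250) = 0.27564375
(I − A)⁻¹ = adj(I−A) / det(I−A) ≈
  [   1.2802     0.2435     0.2603     0.4090]
  [   0.6598     1.3795     0.4317     0.6784]
  [   0.6952     0.8761     2.3518     0.8385]
  [   0.5959     0.7510     1.0634     1.6711]
x = (I − A)⁻¹ d = adj(I−A)·d / det(I−A), with det(I−A) = 0.27564375:
  x_1 = (0.352875·10 + 0.067125·110 + 0.071750·25 + 0.112750·100) / 0.27564375 = 23.98125 / 0.27564375 ≈ 87.001
  x_2 = (0.181875·10 + 0.380250·110 + 0.119000·25 + 0.187000·100) / 0.27564375 = 65.32125 / 0.27564375 ≈ 236.977
  x_3 = (0.191625·10 + 0.241500·110 + 0.648250·25 + 0.231125·100) / 0.27564375 = 67.80 / 0.27564375 ≈ 245.970
  x_4 = (0.164250·10 + 0.207000·110 + 0.293125·25 + 0.460625·100) / 0.27564375 = 77.803125 / 0.27564375 ≈ 282.260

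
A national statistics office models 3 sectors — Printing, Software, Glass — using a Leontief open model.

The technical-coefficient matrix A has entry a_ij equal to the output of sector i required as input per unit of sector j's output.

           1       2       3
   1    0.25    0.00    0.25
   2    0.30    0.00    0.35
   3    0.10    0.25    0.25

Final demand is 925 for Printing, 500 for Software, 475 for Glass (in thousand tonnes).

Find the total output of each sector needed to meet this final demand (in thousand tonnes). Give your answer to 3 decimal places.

I − A =
  [   0.75     0.00    -0.25]
  [  -0.30     1.00    -0.35]
  [  -0.10    -0.25     0.75]
Cofactors of I−A, C_ij = (−1)^(i+j)·(minor ij) (rows/columns in the sector order above):
  C_11 = (1.00)(0.75) − (-0.35)(-0.25) = 0.6625
  C_12 = −[(-0.30)(0.75) − (-0.35)(-0.10)] = 0.2600
  C_13 = (-0.30)(-0.25) − (1.00)(-0.10) = 0.1750
  C_21 = −[(0.00)(0.75) − (-0.25)(-0.25)] = 0.0625
  C_22 = (0.75)(0.75) − (-0.25)(-0.10) = 0.5375
  C_23 = −[(0.75)(-0.25) − (0.00)(-0.10)] = 0.1875
  C_31 = (0.00)(-0.35) − (-0.25)(1.00) = 0.2500
  C_32 = −[(0.75)(-0.35) − (-0.25)(-0.30)] = 0.3375
  C_33 = (0.75)(1.00) − (0.00)(-0.30) = 0.7500
det(I−A) = Σ_j (I−A)_1j·C_1j = (0.75)(0.6625) + (0.00)(0.2600) + (-0.25)(0.1750) = 0.453125
adj(I−A) = Cᵀ =
  [ 0.6625   0.0625   0.2500]
  [ 0.2600   0.5375   0.3375]
  [ 0.1750   0.1875   0.7500]
(I − A)⁻¹ = adj(I−A) / det(I−A) ≈
  [   1.4621     0.1379     0.5517]
  [   0.5738     1.1862     0.7448]
  [   0.3862     0.4138     1.6552]
x = (I − A)⁻¹ d = adj(I−A)·d / det(I−A), with det(I−A) = 0.453125:
  x_1 = (0.6625·925 + 0.0625·500 + 0.2500·475) / 0.453125 = 762.8125 / 0.453125 ≈ 1683.448
  x_2 = (0.2600·925 + 0.5375·500 + 0.3375·475) / 0.453125 = 669.5625 / 0.453125 ≈ 1477.655
  x_3 = (0.1750·925 + 0.1875·500 + 0.7500·475) / 0.453125 = 611.875 / 0.453125 ≈ 1350.345

x_1 = 1683.448, x_2 = 1477.655, x_3 = 1350.345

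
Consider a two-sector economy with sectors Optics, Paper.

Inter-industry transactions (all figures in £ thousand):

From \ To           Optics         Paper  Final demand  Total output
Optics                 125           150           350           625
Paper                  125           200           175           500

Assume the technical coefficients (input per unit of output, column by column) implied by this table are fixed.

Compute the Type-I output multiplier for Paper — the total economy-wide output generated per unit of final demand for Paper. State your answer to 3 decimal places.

Technical coefficients a_ij = z_ij / X_j:
  a_11 = 125/625 = 0.20, a_21 = 125/625 = 0.20
  a_12 = 150/500 = 0.30, a_22 = 200/500 = 0.40
I − A =
  [   0.80    -0.30]
  [  -0.20     0.60]
det(I−A) = (0.80)(0.60) − (-0.30)(-0.20) = 0.4200
adj(I−A) = [[0.60, 0.30], [0.20, 0.80]]
(I − A)⁻¹ = adj(I−A) / det(I−A) ≈
  [   1.4286     0.7143]
  [   0.4762     1.9048]
The output multiplier for sector j is the column-j sum of the Leontief inverse (I − A)⁻¹ = adj(I−A) / det(I−A).
Column 2 of adj(I−A): (0.30, 0.80); det(I−A) = 0.4200.
m_2 = (0.30 + 0.80) / 0.4200 = 1.10 / 0.4200 ≈ 2.619.

m_2 = 2.619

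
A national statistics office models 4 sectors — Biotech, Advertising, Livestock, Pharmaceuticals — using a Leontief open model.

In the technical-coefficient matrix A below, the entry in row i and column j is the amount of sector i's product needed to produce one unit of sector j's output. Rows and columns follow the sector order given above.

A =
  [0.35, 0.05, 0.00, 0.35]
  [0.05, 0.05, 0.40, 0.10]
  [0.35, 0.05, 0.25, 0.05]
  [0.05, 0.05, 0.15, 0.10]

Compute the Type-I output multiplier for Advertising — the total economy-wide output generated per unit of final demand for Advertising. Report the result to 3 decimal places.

m_2 = 1.511

I − A =
  [   0.65    -0.05     0.00    -0.35]
  [  -0.05     0.95    -0.40    -0.10]
  [  -0.35    -0.05     0.75    -0.05]
  [  -0.05    -0.05    -0.15     0.90]
Compute the cofactors C_ij = (−1)^(i+j)·(3×3 minor ij) of I−A; the adjugate is their transpose:
adj(I−A) = Cᵀ =
  [ 0.610625   0.049125   0.075625   0.247125]
  [ 0.169375   0.402375   0.239375   0.123875]
  [ 0.302500   0.052000   0.532500   0.153000]
  [ 0.093750   0.033750   0.106250   0.441250]
det(I−A) = Σ_j (I−A)_1j·C_1j = (0.65)(0.610625) + (-0.05)(0.169375) + (0.00)(0.302500) + (-0.35)(0.093750) = 0.355625
(I − A)⁻¹ = adj(I−A) / det(I−A) ≈
  [   1.7170     0.1381     0.2127     0.6949]
  [   0.4763     1.1315     0.6731     0.3483]
  [   0.8506     0.1462     1.4974     0.4302]
  [   0.2636     0.0949     0.2988     1.2408]
The output multiplier for sector j is the column-j sum of the Leontief inverse (I − A)⁻¹ = adj(I−A) / det(I−A).
Column 2 of adj(I−A): (0.049125, 0.402375, 0.052000, 0.033750); det(I−A) = 0.355625.
m_2 = (0.049125 + 0.402375 + 0.052000 + 0.033750) / 0.355625 = 0.53725 / 0.355625 ≈ 1.511.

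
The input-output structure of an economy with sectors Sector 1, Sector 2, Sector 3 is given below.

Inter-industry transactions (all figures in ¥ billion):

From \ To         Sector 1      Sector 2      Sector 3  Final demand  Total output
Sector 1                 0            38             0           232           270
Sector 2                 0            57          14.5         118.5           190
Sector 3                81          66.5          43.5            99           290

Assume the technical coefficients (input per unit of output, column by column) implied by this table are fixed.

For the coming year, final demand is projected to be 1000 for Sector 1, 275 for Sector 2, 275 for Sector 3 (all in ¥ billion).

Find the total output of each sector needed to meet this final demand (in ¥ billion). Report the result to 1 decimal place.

Technical coefficients a_ij = z_ij / X_j:
  a_11 = 0/270 = 0.00, a_21 = 0/270 = 0.00, a_31 = 81/270 = 0.30
  a_12 = 38/190 = 0.20, a_22 = 57/190 = 0.30, a_32 = 66.5/190 = 0.35
  a_13 = 0/290 = 0.00, a_23 = 14.5/290 = 0.05, a_33 = 43.5/290 = 0.15
I − A =
  [   1.00    -0.20     0.00]
  [   0.00     0.70    -0.05]
  [  -0.30    -0.35     0.85]
Cofactors of I−A, C_ij = (−1)^(i+j)·(minor ij) (rows/columns in the sector order above):
  C_11 = (0.70)(0.85) − (-0.05)(-0.35) = 0.5775
  C_12 = −[(0.00)(0.85) − (-0.05)(-0.30)] = 0.0150
  C_13 = (0.00)(-0.35) − (0.70)(-0.30) = 0.2100
  C_21 = −[(-0.20)(0.85) − (0.00)(-0.35)] = 0.1700
  C_22 = (1.00)(0.85) − (0.00)(-0.30) = 0.8500
  C_23 = −[(1.00)(-0.35) − (-0.20)(-0.30)] = 0.4100
  C_31 = (-0.20)(-0.05) − (0.00)(0.70) = 0.0100
  C_32 = −[(1.00)(-0.05) − (0.00)(0.00)] = 0.0500
  C_33 = (1.00)(0.70) − (-0.20)(0.00) = 0.7000
det(I−A) = Σ_j (I−A)_1j·C_1j = (1.00)(0.5775) + (-0.20)(0.0150) + (0.00)(0.2100) = 0.5745
adj(I−A) = Cᵀ =
  [ 0.5775   0.1700   0.0100]
  [ 0.0150   0.8500   0.0500]
  [ 0.2100   0.4100   0.7000]
(I − A)⁻¹ = adj(I−A) / det(I−A) ≈
  [   1.0052     0.2959     0.0174]
  [   0.0261     1.4795     0.0870]
  [   0.3655     0.7137     1.2185]
x = (I − A)⁻¹ d = adj(I−A)·d / det(I−A), with det(I−A) = 0.5745:
  x_1 = (0.5775·1000 + 0.1700·275 + 0.0100·275) / 0.5745 = 627.00 / 0.5745 ≈ 1091.4
  x_2 = (0.0150·1000 + 0.8500·275 + 0.0500·275) / 0.5745 = 262.50 / 0.5745 ≈ 456.9
  x_3 = (0.2100·1000 + 0.4100·275 + 0.7000·275) / 0.5745 = 515.25 / 0.5745 ≈ 896.9

x_1 = 1091.4, x_2 = 456.9, x_3 = 896.9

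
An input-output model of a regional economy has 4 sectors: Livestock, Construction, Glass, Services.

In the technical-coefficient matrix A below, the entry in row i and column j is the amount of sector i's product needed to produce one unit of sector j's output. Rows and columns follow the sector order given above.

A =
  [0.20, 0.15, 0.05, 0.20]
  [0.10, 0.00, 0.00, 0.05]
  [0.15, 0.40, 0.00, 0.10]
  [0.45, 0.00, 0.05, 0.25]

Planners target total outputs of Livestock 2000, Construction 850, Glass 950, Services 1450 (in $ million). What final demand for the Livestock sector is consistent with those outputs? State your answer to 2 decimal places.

I − A =
  [   0.80    -0.15    -0.05    -0.20]
  [  -0.10     1.00     0.00    -0.05]
  [  -0.15    -0.40     1.00    -0.10]
  [  -0.45     0.00    -0.05     0.75]
d = (I − A) x:
  d_1 = (+0.80)·2000 + (-0.15)·850 + (-0.05)·950 + (-0.20)·1450 = 1135.00
  d_2 = (-0.10)·2000 + (+1.00)·850 + (+0.00)·950 + (-0.05)·1450 = 577.50
  d_3 = (-0.15)·2000 + (-0.40)·850 + (+1.00)·950 + (-0.10)·1450 = 165.00
  d_4 = (-0.45)·2000 + (+0.00)·850 + (-0.05)·950 + (+0.75)·1450 = 140.00

d_1 = 1135.00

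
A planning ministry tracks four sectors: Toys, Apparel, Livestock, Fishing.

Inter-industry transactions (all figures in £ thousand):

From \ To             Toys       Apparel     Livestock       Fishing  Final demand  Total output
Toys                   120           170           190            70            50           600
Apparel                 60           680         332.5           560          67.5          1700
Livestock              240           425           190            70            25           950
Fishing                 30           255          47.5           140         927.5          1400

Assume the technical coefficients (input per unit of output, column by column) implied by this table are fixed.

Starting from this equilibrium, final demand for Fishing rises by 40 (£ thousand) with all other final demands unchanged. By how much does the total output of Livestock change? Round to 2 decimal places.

Technical coefficients a_ij = z_ij / X_j:
  a_TT = 120/600 = 0.20, a_AT = 60/600 = 0.10, a_LT = 240/600 = 0.40, a_FT = 30/600 = 0.05
  a_TA = 170/1700 = 0.10, a_AA = 680/1700 = 0.40, a_LA = 425/1700 = 0.25, a_FA = 255/1700 = 0.15
  a_TL = 190/950 = 0.20, a_AL = 332.5/950 = 0.35, a_LL = 190/950 = 0.20, a_FL = 47.5/950 = 0.05
  a_TF = 70/1400 = 0.05, a_AF = 560/1400 = 0.40, a_LF = 70/1400 = 0.05, a_FF = 140/1400 = 0.10
I − A =
  [   0.80    -0.10    -0.20    -0.05]
  [  -0.10     0.60    -0.35    -0.40]
  [  -0.40    -0.25     0.80    -0.05]
  [  -0.05    -0.15    -0.05     0.90]
Compute the cofactors C_ij = (−1)^(i+j)·(3×3 minor ij) of I−A; the adjugate is their transpose:
adj(I−A) = Cᵀ =
  [ 0.296125   0.124875   0.133625   0.079375]
  [ 0.222625   0.498500   0.289375   0.250000]
  [ 0.221750   0.224625   0.370750   0.132750]
  [ 0.065875   0.102500   0.076250   0.239000]
det(I−A) = Σ_j (I−A)_1j·C_1j = (0.80)(0.296125) + (-0.10)(0.222625) + (-0.20)(0.221750) + (-0.05)(0.065875) = 0.16699375
(I − A)⁻¹ = adj(I−A) / det(I−A) ≈
  [   1.7733     0.7478     0.8002     0.4753]
  [   1.3331     2.9851     1.7328     1.4971]
  [   1.3279     1.3451     2.2201     0.7949]
  [   0.3945     0.6138     0.4566     1.4312]
Δx = (I − A)⁻¹ Δd with Δd having +40 in the Fishing component and 0 elsewhere.
So Δx_L = L_LF · (+40), where L_LF = adj(I−A)_LF / det(I−A) = 0.132750 / 0.16699375.
Δx_L = 0.132750 × (+40) / 0.16699375 = 5.31 / 0.16699375 ≈ 31.80.

Δx_L = 31.80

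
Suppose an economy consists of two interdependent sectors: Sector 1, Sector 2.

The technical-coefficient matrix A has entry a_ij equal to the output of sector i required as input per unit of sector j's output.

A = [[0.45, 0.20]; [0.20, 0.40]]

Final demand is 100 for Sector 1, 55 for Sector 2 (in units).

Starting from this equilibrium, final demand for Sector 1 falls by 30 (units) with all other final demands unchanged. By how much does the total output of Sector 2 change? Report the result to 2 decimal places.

Δx_2 = -20.69

I − A =
  [   0.55    -0.20]
  [  -0.20     0.60]
det(I−A) = (0.55)(0.60) − (-0.20)(-0.20) = 0.2900
adj(I−A) = [[0.60, 0.20], [0.20, 0.55]]
(I − A)⁻¹ = adj(I−A) / det(I−A) ≈
  [   2.0690     0.6897]
  [   0.6897     1.8966]
Δx = (I − A)⁻¹ Δd with Δd having -30 in the Sector 1 component and 0 elsewhere.
So Δx_2 = L_21 · (-30), where L_21 = adj(I−A)_21 / det(I−A) = 0.20 / 0.2900.
Δx_2 = 0.20 × (-30) / 0.2900 = -6.00 / 0.2900 ≈ -20.69.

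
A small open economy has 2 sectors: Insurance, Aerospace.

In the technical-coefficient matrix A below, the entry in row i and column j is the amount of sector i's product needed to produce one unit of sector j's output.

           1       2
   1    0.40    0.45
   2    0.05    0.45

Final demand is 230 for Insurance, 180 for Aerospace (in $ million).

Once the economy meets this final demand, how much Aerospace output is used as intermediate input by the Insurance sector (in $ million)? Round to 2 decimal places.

z_21 = 33.74

I − A =
  [   0.60    -0.45]
  [  -0.05     0.55]
det(I−A) = (0.60)(0.55) − (-0.45)(-0.05) = 0.3075
adj(I−A) = [[0.55, 0.45], [0.05, 0.60]]
(I − A)⁻¹ = adj(I−A) / det(I−A) ≈
  [   1.7886     1.4634]
  [   0.1626     1.9512]
First solve x = (I − A)⁻¹ d = adj(I−A)·d / det(I−A); in particular x_1 = (0.55·230 + 0.45·180) / 0.3075 = 207.50 / 0.3075 ≈ 674.7967.
Intermediate flow from 2 to 1: z_21 = a_21 · x_1 = 0.05 × 207.50 / 0.3075 = 10.375 / 0.3075 ≈ 33.74.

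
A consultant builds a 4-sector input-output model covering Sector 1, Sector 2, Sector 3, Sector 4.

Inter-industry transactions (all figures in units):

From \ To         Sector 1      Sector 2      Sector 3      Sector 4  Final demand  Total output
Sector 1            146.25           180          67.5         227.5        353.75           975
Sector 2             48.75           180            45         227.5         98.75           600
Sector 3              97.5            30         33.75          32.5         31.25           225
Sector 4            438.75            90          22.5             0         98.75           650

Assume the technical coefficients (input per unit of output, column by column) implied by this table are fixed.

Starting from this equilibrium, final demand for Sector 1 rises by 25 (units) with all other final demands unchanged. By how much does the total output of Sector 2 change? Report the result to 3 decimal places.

Technical coefficients a_ij = z_ij / X_j:
  a_11 = 146.25/975 = 0.15, a_21 = 48.75/975 = 0.05, a_31 = 97.5/975 = 0.10, a_41 = 438.75/975 = 0.45
  a_12 = 180/600 = 0.30, a_22 = 180/600 = 0.30, a_32 = 30/600 = 0.05, a_42 = 90/600 = 0.15
  a_13 = 67.5/225 = 0.30, a_23 = 45/225 = 0.20, a_33 = 33.75/225 = 0.15, a_43 = 22.5/225 = 0.10
  a_14 = 227.5/650 = 0.35, a_24 = 227.5/650 = 0.35, a_34 = 32.5/650 = 0.05, a_44 = 0/650 = 0.00
I − A =
  [   0.85    -0.30    -0.30    -0.35]
  [  -0.05     0.70    -0.20    -0.35]
  [  -0.10    -0.05     0.85    -0.05]
  [  -0.45    -0.15    -0.10     1.00]
Compute the cofactors C_ij = (−1)^(i+j)·(3×3 minor ij) of I−A; the adjugate is their transpose:
adj(I−A) = Cᵀ =
  [ 0.533625   0.317125   0.299750   0.312750]
  [ 0.204125   0.544125   0.232250   0.273500]
  [ 0.091250   0.083000   0.375250   0.079750]
  [ 0.279875   0.232625   0.207250   0.456750]
det(I−A) = Σ_j (I−A)_1j·C_1j = (0.85)(0.533625) + (-0.30)(0.204125) + (-0.30)(0.091250) + (-0.35)(0.279875) = 0.2670125
(I − A)⁻¹ = adj(I−A) / det(I−A) ≈
  [   1.9985     1.1877     1.1226     1.1713]
  [   0.7645     2.0378     0.8698     1.0243]
  [   0.3417     0.3108     1.4054     0.2987]
  [   1.0482     0.8712     0.7762     1.7106]
Δx = (I − A)⁻¹ Δd with Δd having +25 in the Sector 1 component and 0 elsewhere.
So Δx_2 = L_21 · (+25), where L_21 = adj(I−A)_21 / det(I−A) = 0.204125 / 0.2670125.
Δx_2 = 0.204125 × (+25) / 0.2670125 = 5.103125 / 0.2670125 ≈ 19.112.

Δx_2 = 19.112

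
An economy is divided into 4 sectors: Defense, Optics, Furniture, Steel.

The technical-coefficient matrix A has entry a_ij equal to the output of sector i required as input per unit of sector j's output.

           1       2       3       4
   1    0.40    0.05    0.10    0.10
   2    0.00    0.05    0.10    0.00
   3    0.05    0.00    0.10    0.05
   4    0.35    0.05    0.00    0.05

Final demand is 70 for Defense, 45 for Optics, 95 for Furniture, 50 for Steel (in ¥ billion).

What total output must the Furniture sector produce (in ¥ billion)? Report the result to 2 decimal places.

x_3 = 120.90

I − A =
  [   0.60    -0.05    -0.10    -0.10]
  [   0.00     0.95    -0.10     0.00]
  [  -0.05     0.00     0.90    -0.05]
  [  -0.35    -0.05     0.00     0.95]
Compute the cofactors C_ij = (−1)^(i+j)·(3×3 minor ij) of I−A; the adjugate is their transpose:
adj(I−A) = Cᵀ =
  [ 0.81200   0.04750   0.09550   0.09050]
  [ 0.00650   0.47500   0.05350   0.00350]
  [ 0.06175   0.00500   0.50825   0.03325]
  [ 0.29950   0.04250   0.03800   0.50800]
det(I−A) = Σ_j (I−A)_1j·C_1j = (0.60)(0.81200) + (-0.05)(0.00650) + (-0.10)(0.06175) + (-0.10)(0.29950) = 0.45075
(I − A)⁻¹ = adj(I−A) / det(I−A) ≈
  [   1.8014     0.1054     0.2119     0.2008]
  [   0.0144     1.0538     0.1187     0.0078]
  [   0.1370     0.0111     1.1276     0.0738]
  [   0.6644     0.0943     0.0843     1.1270]
x = (I − A)⁻¹ d = adj(I−A)·d / det(I−A), with det(I−A) = 0.45075:
  x_1 = (0.81200·70 + 0.04750·45 + 0.09550·95 + 0.09050·50) / 0.45075 = 72.575 / 0.45075 ≈ 161.01
  x_2 = (0.00650·70 + 0.47500·45 + 0.05350·95 + 0.00350·50) / 0.45075 = 27.0875 / 0.45075 ≈ 60.09
  x_3 = (0.06175·70 + 0.00500·45 + 0.50825·95 + 0.03325·50) / 0.45075 = 54.49375 / 0.45075 ≈ 120.90
  x_4 = (0.29950·70 + 0.04250·45 + 0.03800·95 + 0.50800·50) / 0.45075 = 51.8875 / 0.45075 ≈ 115.11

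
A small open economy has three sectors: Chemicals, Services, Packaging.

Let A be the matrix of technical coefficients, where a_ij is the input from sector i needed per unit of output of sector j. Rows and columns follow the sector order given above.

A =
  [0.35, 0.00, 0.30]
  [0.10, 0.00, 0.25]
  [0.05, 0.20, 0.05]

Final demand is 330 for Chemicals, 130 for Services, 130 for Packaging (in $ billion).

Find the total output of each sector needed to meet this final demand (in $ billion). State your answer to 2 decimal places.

I − A =
  [   0.65     0.00    -0.30]
  [  -0.10     1.00    -0.25]
  [  -0.05    -0.20     0.95]
Cofactors of I−A, C_ij = (−1)^(i+j)·(minor ij) (rows/columns in the sector order above):
  C_11 = (1.00)(0.95) − (-0.25)(-0.20) = 0.9000
  C_12 = −[(-0.10)(0.95) − (-0.25)(-0.05)] = 0.1075
  C_13 = (-0.10)(-0.20) − (1.00)(-0.05) = 0.0700
  C_21 = −[(0.00)(0.95) − (-0.30)(-0.20)] = 0.0600
  C_22 = (0.65)(0.95) − (-0.30)(-0.05) = 0.6025
  C_23 = −[(0.65)(-0.20) − (0.00)(-0.05)] = 0.1300
  C_31 = (0.00)(-0.25) − (-0.30)(1.00) = 0.3000
  C_32 = −[(0.65)(-0.25) − (-0.30)(-0.10)] = 0.1925
  C_33 = (0.65)(1.00) − (0.00)(-0.10) = 0.6500
det(I−A) = Σ_j (I−A)_1j·C_1j = (0.65)(0.9000) + (0.00)(0.1075) + (-0.30)(0.0700) = 0.5640
adj(I−A) = Cᵀ =
  [ 0.9000   0.0600   0.3000]
  [ 0.1075   0.6025   0.1925]
  [ 0.0700   0.1300   0.6500]
(I − A)⁻¹ = adj(I−A) / det(I−A) ≈
  [   1.5957     0.1064     0.5319]
  [   0.1906     1.0683     0.3413]
  [   0.1241     0.2305     1.1525]
x = (I − A)⁻¹ d = adj(I−A)·d / det(I−A), with det(I−A) = 0.5640:
  x_1 = (0.9000·330 + 0.0600·130 + 0.3000·130) / 0.5640 = 343.80 / 0.5640 ≈ 609.57
  x_2 = (0.1075·330 + 0.6025·130 + 0.1925·130) / 0.5640 = 138.825 / 0.5640 ≈ 246.14
  x_3 = (0.0700·330 + 0.1300·130 + 0.6500·130) / 0.5640 = 124.50 / 0.5640 ≈ 220.74

x_1 = 609.57, x_2 = 246.14, x_3 = 220.74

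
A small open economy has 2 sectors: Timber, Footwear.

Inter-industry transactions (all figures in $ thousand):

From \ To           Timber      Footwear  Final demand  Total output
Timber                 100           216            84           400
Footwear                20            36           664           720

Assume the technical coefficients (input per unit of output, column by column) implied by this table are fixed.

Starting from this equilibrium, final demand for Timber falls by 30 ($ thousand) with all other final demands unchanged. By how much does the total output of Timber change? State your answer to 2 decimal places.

Δx_1 = -40.86

Technical coefficients a_ij = z_ij / X_j:
  a_11 = 100/400 = 0.25, a_21 = 20/400 = 0.05
  a_12 = 216/720 = 0.30, a_22 = 36/720 = 0.05
I − A =
  [   0.75    -0.30]
  [  -0.05     0.95]
det(I−A) = (0.75)(0.95) − (-0.30)(-0.05) = 0.6975
adj(I−A) = [[0.95, 0.30], [0.05, 0.75]]
(I − A)⁻¹ = adj(I−A) / det(I−A) ≈
  [   1.3620     0.4301]
  [   0.0717     1.0753]
Δx = (I − A)⁻¹ Δd with Δd having -30 in the Timber component and 0 elsewhere.
So Δx_1 = L_11 · (-30), where L_11 = adj(I−A)_11 / det(I−A) = 0.95 / 0.6975.
Δx_1 = 0.95 × (-30) / 0.6975 = -28.50 / 0.6975 ≈ -40.86.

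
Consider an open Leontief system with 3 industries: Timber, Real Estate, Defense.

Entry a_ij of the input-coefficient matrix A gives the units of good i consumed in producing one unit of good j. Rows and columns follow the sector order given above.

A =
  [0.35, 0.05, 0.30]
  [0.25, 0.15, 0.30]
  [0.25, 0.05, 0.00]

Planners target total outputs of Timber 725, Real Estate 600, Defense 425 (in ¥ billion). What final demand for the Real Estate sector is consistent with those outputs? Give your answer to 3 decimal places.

I − A =
  [   0.65    -0.05    -0.30]
  [  -0.25     0.85    -0.30]
  [  -0.25    -0.05     1.00]
d = (I − A) x:
  d_T = (+0.65)·725 + (-0.05)·600 + (-0.30)·425 = 313.750
  d_R = (-0.25)·725 + (+0.85)·600 + (-0.30)·425 = 201.250
  d_D = (-0.25)·725 + (-0.05)·600 + (+1.00)·425 = 213.750

d_R = 201.250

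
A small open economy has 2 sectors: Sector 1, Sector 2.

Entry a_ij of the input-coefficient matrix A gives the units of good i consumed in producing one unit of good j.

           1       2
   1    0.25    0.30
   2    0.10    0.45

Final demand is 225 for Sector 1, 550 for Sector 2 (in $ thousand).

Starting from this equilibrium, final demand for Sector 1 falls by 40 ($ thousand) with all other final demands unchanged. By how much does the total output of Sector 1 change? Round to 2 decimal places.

Δx_1 = -57.52

I − A =
  [   0.75    -0.30]
  [  -0.10     0.55]
det(I−A) = (0.75)(0.55) − (-0.30)(-0.10) = 0.3825
adj(I−A) = [[0.55, 0.30], [0.10, 0.75]]
(I − A)⁻¹ = adj(I−A) / det(I−A) ≈
  [   1.4379     0.7843]
  [   0.2614     1.9608]
Δx = (I − A)⁻¹ Δd with Δd having -40 in the Sector 1 component and 0 elsewhere.
So Δx_1 = L_11 · (-40), where L_11 = adj(I−A)_11 / det(I−A) = 0.55 / 0.3825.
Δx_1 = 0.55 × (-40) / 0.3825 = -22.00 / 0.3825 ≈ -57.52.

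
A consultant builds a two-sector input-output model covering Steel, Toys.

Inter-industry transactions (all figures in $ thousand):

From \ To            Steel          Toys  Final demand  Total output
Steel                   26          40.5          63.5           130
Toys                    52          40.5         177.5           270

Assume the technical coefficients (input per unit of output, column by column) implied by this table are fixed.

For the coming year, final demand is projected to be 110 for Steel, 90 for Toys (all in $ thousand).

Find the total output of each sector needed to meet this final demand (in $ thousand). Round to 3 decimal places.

x_S = 172.581, x_T = 187.097

Technical coefficients a_ij = z_ij / X_j:
  a_SS = 26/130 = 0.20, a_TS = 52/130 = 0.40
  a_ST = 40.5/270 = 0.15, a_TT = 40.5/270 = 0.15
I − A =
  [   0.80    -0.15]
  [  -0.40     0.85]
det(I−A) = (0.80)(0.85) − (-0.15)(-0.40) = 0.6200
adj(I−A) = [[0.85, 0.15], [0.40, 0.80]]
(I − A)⁻¹ = adj(I−A) / det(I−A) ≈
  [   1.3710     0.2419]
  [   0.6452     1.2903]
x = (I − A)⁻¹ d = adj(I−A)·d / det(I−A), with det(I−A) = 0.6200:
  x_S = (0.85·110 + 0.15·90) / 0.6200 = 107.00 / 0.6200 ≈ 172.581
  x_T = (0.40·110 + 0.80·90) / 0.6200 = 116.00 / 0.6200 ≈ 187.097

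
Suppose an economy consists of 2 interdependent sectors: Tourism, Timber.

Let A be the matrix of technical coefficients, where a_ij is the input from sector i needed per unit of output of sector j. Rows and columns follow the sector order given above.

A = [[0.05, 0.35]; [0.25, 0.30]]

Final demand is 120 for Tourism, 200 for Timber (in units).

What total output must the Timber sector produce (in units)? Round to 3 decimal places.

I − A =
  [   0.95    -0.35]
  [  -0.25     0.70]
det(I−A) = (0.95)(0.70) − (-0.35)(-0.25) = 0.5775
adj(I−A) = [[0.70, 0.35], [0.25, 0.95]]
(I − A)⁻¹ = adj(I−A) / det(I−A) ≈
  [   1.2121     0.6061]
  [   0.4329     1.6450]
x = (I − A)⁻¹ d = adj(I−A)·d / det(I−A), with det(I−A) = 0.5775:
  x_1 = (0.70·120 + 0.35·200) / 0.5775 = 154.00 / 0.5775 ≈ 266.667
  x_2 = (0.25·120 + 0.95·200) / 0.5775 = 220.00 / 0.5775 ≈ 380.952

x_2 = 380.952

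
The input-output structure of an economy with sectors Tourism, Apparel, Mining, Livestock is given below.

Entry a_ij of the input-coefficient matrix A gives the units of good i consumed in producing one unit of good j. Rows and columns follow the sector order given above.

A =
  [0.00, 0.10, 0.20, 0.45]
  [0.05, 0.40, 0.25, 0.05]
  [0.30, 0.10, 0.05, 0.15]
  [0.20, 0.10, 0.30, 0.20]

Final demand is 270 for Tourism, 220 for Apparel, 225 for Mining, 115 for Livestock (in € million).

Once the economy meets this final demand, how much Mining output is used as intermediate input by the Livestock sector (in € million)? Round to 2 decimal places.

z_34 = 104.10

I − A =
  [   1.00    -0.10    -0.20    -0.45]
  [  -0.05     0.60    -0.25    -0.05]
  [  -0.30    -0.10     0.95    -0.15]
  [  -0.20    -0.10    -0.30     0.80]
Compute the cofactors C_ij = (−1)^(i+j)·(3×3 minor ij) of I−A; the adjugate is their transpose:
adj(I−A) = Cᵀ =
  [ 0.399000   0.146750   0.208750   0.272750]
  [ 0.117250   0.535000   0.209250   0.138625]
  [ 0.166250   0.126500   0.413750   0.179000]
  [ 0.176750   0.151000   0.233500   0.495750]
det(I−A) = Σ_j (I−A)_1j·C_1j = (1.00)(0.399000) + (-0.10)(0.117250) + (-0.20)(0.166250) + (-0.45)(0.176750) = 0.2744875
(I − A)⁻¹ = adj(I−A) / det(I−A) ≈
  [   1.4536     0.5346     0.7605     0.9937]
  [   0.4272     1.9491     0.7623     0.5050]
  [   0.6057     0.4609     1.5074     0.6521]
  [   0.6439     0.5501     0.8507     1.8061]
First solve x = (I − A)⁻¹ d = adj(I−A)·d / det(I−A); in particular x_4 = (0.176750·270 + 0.151000·220 + 0.233500·225 + 0.495750·115) / 0.2744875 = 190.49125 / 0.2744875 ≈ 693.9888.
Intermediate flow from 3 to 4: z_34 = a_34 · x_4 = 0.15 × 190.49125 / 0.2744875 = 28.5736875 / 0.2744875 ≈ 104.10.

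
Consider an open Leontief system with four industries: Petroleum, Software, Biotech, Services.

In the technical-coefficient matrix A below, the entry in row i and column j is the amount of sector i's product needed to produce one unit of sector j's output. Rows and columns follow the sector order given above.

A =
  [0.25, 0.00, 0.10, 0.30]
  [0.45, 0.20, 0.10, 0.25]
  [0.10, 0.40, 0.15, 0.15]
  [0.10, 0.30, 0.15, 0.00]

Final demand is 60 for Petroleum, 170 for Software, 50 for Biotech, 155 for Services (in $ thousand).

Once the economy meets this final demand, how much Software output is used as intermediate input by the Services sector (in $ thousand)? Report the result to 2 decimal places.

z_24 = 105.92

I − A =
  [   0.75     0.00    -0.10    -0.30]
  [  -0.45     0.80    -0.10    -0.25]
  [  -0.10    -0.40     0.85    -0.15]
  [  -0.10    -0.30    -0.15     1.00]
Compute the cofactors C_ij = (−1)^(i+j)·(3×3 minor ij) of I−A; the adjugate is their transpose:
adj(I−A) = Cᵀ =
  [ 0.538750   0.139000   0.117500   0.214000]
  [ 0.408875   0.579125   0.167875   0.292625]
  [ 0.294750   0.330750   0.479250   0.243000]
  [ 0.220750   0.237250   0.134000   0.454000]
det(I−A) = Σ_j (I−A)_1j·C_1j = (0.75)(0.538750) + (0.00)(0.408875) + (-0.10)(0.294750) + (-0.30)(0.220750) = 0.3083625
(I − A)⁻¹ = adj(I−A) / det(I−A) ≈
  [   1.7471     0.4508     0.3810     0.6940]
  [   1.3260     1.8781     0.5444     0.9490]
  [   0.9559     1.0726     1.5542     0.7880]
  [   0.7159     0.7694     0.4346     1.4723]
First solve x = (I − A)⁻¹ d = adj(I−A)·d / det(I−A); in particular x_4 = (0.220750·60 + 0.237250·170 + 0.134000·50 + 0.454000·155) / 0.3083625 = 130.6475 / 0.3083625 ≈ 423.6815.
Intermediate flow from 2 to 4: z_24 = a_24 · x_4 = 0.25 × 130.6475 / 0.3083625 = 32.661875 / 0.3083625 ≈ 105.92.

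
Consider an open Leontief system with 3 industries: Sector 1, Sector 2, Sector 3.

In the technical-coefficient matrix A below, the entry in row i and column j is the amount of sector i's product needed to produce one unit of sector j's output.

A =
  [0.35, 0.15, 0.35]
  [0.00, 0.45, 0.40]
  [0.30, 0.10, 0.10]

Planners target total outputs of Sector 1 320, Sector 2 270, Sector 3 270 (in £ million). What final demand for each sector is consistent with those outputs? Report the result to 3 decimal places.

d_1 = 73.000, d_2 = 40.500, d_3 = 120.000

I − A =
  [   0.65    -0.15    -0.35]
  [   0.00     0.55    -0.40]
  [  -0.30    -0.10     0.90]
d = (I − A) x:
  d_1 = (+0.65)·320 + (-0.15)·270 + (-0.35)·270 = 73.000
  d_2 = (+0.00)·320 + (+0.55)·270 + (-0.40)·270 = 40.500
  d_3 = (-0.30)·320 + (-0.10)·270 + (+0.90)·270 = 120.000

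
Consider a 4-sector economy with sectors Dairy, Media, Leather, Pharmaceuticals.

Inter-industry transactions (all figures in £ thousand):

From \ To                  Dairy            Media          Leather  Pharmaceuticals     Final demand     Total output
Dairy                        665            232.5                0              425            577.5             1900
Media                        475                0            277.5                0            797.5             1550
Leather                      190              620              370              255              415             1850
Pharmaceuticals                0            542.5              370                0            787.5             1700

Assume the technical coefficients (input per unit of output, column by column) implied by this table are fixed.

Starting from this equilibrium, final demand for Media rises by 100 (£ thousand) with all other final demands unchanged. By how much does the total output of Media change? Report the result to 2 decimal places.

Δx_2 = 124.99

Technical coefficients a_ij = z_ij / X_j:
  a_11 = 665/1900 = 0.35, a_21 = 475/1900 = 0.25, a_31 = 190/1900 = 0.10, a_41 = 0/1900 = 0.00
  a_12 = 232.5/1550 = 0.15, a_22 = 0/1550 = 0.00, a_32 = 620/1550 = 0.40, a_42 = 542.5/1550 = 0.35
  a_13 = 0/1850 = 0.00, a_23 = 277.5/1850 = 0.15, a_33 = 370/1850 = 0.20, a_43 = 370/1850 = 0.20
  a_14 = 425/1700 = 0.25, a_24 = 0/1700 = 0.00, a_34 = 255/1700 = 0.15, a_44 = 0/1700 = 0.00
I − A =
  [   0.65    -0.15     0.00    -0.25]
  [  -0.25     1.00    -0.15     0.00]
  [  -0.10    -0.40     0.80    -0.15]
  [   0.00    -0.35    -0.20     1.00]
Compute the cofactors C_ij = (−1)^(i+j)·(3×3 minor ij) of I−A; the adjugate is their transpose:
adj(I−A) = Cᵀ =
  [ 0.702125   0.205500   0.085625   0.188375]
  [ 0.207500   0.495500   0.110000   0.068375]
  [ 0.213125   0.317875   0.590625   0.141875]
  [ 0.115250   0.237000   0.156625   0.448750]
det(I−A) = Σ_j (I−A)_1j·C_1j = (0.65)(0.702125) + (-0.15)(0.207500) + (0.00)(0.213125) + (-0.25)(0.115250) = 0.39644375
(I − A)⁻¹ = adj(I−A) / det(I−A) ≈
  [   1.7711     0.5184     0.2160     0.4752]
  [   0.5234     1.2499     0.2775     0.1725]
  [   0.5376     0.8018     1.4898     0.3579]
  [   0.2907     0.5978     0.3951     1.1319]
Δx = (I − A)⁻¹ Δd with Δd having +100 in the Media component and 0 elsewhere.
So Δx_2 = L_22 · (+100), where L_22 = adj(I−A)_22 / det(I−A) = 0.495500 / 0.39644375.
Δx_2 = 0.495500 × (+100) / 0.39644375 = 49.55 / 0.39644375 ≈ 124.99.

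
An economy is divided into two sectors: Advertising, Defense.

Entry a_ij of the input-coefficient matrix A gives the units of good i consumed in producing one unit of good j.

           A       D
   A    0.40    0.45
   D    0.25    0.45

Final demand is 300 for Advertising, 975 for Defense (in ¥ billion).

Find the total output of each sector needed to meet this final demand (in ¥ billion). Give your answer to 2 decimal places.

x_A = 2775.86, x_D = 3034.48

I − A =
  [   0.60    -0.45]
  [  -0.25     0.55]
det(I−A) = (0.60)(0.55) − (-0.45)(-0.25) = 0.2175
adj(I−A) = [[0.55, 0.45], [0.25, 0.60]]
(I − A)⁻¹ = adj(I−A) / det(I−A) ≈
  [   2.5287     2.0690]
  [   1.1494     2.7586]
x = (I − A)⁻¹ d = adj(I−A)·d / det(I−A), with det(I−A) = 0.2175:
  x_A = (0.55·300 + 0.45·975) / 0.2175 = 603.75 / 0.2175 ≈ 2775.86
  x_D = (0.25·300 + 0.60·975) / 0.2175 = 660.00 / 0.2175 ≈ 3034.48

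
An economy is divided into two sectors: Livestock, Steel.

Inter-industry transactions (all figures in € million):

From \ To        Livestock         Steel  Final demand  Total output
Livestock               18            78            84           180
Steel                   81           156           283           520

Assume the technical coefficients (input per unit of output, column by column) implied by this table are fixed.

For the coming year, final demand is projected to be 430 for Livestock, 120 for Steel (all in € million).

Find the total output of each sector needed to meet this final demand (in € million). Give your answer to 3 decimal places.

x_1 = 567.111, x_2 = 536.000

Technical coefficients a_ij = z_ij / X_j:
  a_11 = 18/180 = 0.10, a_21 = 81/180 = 0.45
  a_12 = 78/520 = 0.15, a_22 = 156/520 = 0.30
I − A =
  [   0.90    -0.15]
  [  -0.45     0.70]
det(I−A) = (0.90)(0.70) − (-0.15)(-0.45) = 0.5625
adj(I−A) = [[0.70, 0.15], [0.45, 0.90]]
(I − A)⁻¹ = adj(I−A) / det(I−A) ≈
  [   1.2444     0.2667]
  [   0.8000     1.6000]
x = (I − A)⁻¹ d = adj(I−A)·d / det(I−A), with det(I−A) = 0.5625:
  x_1 = (0.70·430 + 0.15·120) / 0.5625 = 319.00 / 0.5625 ≈ 567.111
  x_2 = (0.45·430 + 0.90·120) / 0.5625 = 301.50 / 0.5625 = 536.000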